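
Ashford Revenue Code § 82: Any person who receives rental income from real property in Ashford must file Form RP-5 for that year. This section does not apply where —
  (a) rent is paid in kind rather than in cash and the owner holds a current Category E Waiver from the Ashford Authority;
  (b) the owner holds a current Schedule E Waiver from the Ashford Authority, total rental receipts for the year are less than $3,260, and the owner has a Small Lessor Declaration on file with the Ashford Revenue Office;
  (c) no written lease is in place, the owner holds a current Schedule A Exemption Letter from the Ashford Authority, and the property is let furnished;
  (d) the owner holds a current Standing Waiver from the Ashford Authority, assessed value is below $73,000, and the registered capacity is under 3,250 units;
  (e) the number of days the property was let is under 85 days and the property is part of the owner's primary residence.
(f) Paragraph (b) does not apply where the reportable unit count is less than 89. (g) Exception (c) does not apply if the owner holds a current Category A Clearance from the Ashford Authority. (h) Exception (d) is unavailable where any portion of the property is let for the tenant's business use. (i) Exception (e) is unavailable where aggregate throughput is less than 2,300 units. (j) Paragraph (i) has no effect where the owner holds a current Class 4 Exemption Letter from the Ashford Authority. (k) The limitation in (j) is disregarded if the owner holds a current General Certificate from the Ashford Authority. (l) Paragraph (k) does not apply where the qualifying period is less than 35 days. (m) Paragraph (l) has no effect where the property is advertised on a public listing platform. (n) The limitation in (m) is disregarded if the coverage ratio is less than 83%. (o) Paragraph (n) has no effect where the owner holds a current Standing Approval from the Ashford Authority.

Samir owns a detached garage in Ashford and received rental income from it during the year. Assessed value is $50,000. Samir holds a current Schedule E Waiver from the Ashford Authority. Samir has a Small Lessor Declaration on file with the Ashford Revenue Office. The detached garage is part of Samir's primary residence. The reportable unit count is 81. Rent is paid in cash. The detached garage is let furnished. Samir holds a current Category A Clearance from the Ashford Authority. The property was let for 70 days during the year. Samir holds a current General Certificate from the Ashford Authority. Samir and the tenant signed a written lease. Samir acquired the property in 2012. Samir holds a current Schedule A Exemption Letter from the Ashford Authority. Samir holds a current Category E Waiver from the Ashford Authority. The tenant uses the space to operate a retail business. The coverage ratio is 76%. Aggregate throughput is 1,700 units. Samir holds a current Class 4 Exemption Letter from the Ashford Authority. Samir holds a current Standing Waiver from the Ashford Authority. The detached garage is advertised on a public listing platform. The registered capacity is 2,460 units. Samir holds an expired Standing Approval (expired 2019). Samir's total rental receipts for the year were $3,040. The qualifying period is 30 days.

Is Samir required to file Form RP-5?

No — exception (e) applies; Samir is not required to file Form RP-5.

Exception (a) requires that rent is paid in kind rather than in cash; but rent is paid in cash, so (a) is unavailable.
Exception (b) is satisfied on its face — a current Schedule E Waiver is held; total rental receipts for the year are $3,040, less than the $3,260 limit; a Small Lessor Declaration is on file. Turning to paragraph (f): (f) is engaged — the reportable unit count is 81, less than the 89 limit. So (b) is unavailable.
Exception (c) fails — a written lease is in place.
Exception (d) is satisfied on its face — a current Standing Waiver is held; assessed value is $50,000, below the $73,000 limit; the registered capacity is 2,460 units, under the 3,250 units limit. But: (h) operates against (d): the space is let for business use. So (d) is unavailable.
Exception (e): the number of days the property was let is 70 days, under the 85 days limit; the detached garage is part of the primary residence — every condition holds. Under paragraphs (i)–(o): (i) is engaged (aggregate throughput is 1,700 units, less than the 2,300 units limit), but is displaced by (j): (j) operates against (i): a current Class 4 Exemption Letter is held. (k) would limit (j) — a current General Certificate is held — but (l) sets (k) aside: (l) operates against (k): the qualifying period is 30 days, less than the 35 days limit. (m) applies (the property is publicly advertised), but is itself disapplied by (n): (n) is triggered — the coverage ratio is 76%, less than the 83% limit. (o), which would lift (n), is not engaged — the Standing Approval is not current. So (e) applies.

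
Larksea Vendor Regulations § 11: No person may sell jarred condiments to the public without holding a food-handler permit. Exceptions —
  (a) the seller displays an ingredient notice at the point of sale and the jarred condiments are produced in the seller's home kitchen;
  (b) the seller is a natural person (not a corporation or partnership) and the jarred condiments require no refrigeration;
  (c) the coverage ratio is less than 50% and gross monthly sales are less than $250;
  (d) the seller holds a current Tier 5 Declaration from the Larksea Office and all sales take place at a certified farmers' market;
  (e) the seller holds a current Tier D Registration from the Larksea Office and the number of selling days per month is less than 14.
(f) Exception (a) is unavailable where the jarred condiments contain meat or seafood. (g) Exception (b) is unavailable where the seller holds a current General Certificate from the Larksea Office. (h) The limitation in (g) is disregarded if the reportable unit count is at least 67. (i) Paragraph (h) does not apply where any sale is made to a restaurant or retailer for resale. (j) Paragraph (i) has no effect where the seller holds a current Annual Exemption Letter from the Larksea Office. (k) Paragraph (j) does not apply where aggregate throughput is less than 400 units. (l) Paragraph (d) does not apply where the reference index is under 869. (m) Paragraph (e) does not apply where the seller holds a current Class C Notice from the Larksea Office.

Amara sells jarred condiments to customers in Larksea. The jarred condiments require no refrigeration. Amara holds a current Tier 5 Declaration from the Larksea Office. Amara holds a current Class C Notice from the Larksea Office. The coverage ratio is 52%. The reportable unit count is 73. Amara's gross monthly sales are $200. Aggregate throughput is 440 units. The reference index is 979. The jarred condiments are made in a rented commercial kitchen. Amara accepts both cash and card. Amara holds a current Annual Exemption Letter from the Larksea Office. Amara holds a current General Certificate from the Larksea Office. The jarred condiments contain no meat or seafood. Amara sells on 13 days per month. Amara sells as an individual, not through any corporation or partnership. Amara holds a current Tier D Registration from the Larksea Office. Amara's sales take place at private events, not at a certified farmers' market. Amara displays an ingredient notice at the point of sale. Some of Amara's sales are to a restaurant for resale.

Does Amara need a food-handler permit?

Exception (a) fails — the jarred condiments are made in a commercial kitchen, not a home kitchen.
All of (b)'s requirements are met (the seller is a natural person; the jarred condiments are shelf-stable). As to paragraphs (g)–(k): (g) would limit (b) — a current General Certificate is held — but (h) sets (g) aside: (h) is engaged — the reportable unit count is 73, meeting the 67 threshold. (i) would limit (h) — some sales are to a restaurant for resale — but (j) sets (i) aside: (j) operates — a current Annual Exemption Letter is held. (k), which would lift (j), is inapplicable — aggregate throughput is 440 units, not less than 400 units. Exception (b) stands.
Exception (c) requires that the coverage ratio is less than 50%; but the coverage ratio is 52%, not less than 50%, so (c) is unavailable.
Exception (d) fails — sales are at private events, not a certified farmers' market.
All of (e)'s requirements are met (a current Tier D Registration is held; the number of selling days per month is 13, less than the 14 limit). Turning to paragraph (m): (m) operates against (e): a current Class C Notice is held. (e) is therefore removed.

No — exception (b) applies; Amara is not required to hold a food-handler permit.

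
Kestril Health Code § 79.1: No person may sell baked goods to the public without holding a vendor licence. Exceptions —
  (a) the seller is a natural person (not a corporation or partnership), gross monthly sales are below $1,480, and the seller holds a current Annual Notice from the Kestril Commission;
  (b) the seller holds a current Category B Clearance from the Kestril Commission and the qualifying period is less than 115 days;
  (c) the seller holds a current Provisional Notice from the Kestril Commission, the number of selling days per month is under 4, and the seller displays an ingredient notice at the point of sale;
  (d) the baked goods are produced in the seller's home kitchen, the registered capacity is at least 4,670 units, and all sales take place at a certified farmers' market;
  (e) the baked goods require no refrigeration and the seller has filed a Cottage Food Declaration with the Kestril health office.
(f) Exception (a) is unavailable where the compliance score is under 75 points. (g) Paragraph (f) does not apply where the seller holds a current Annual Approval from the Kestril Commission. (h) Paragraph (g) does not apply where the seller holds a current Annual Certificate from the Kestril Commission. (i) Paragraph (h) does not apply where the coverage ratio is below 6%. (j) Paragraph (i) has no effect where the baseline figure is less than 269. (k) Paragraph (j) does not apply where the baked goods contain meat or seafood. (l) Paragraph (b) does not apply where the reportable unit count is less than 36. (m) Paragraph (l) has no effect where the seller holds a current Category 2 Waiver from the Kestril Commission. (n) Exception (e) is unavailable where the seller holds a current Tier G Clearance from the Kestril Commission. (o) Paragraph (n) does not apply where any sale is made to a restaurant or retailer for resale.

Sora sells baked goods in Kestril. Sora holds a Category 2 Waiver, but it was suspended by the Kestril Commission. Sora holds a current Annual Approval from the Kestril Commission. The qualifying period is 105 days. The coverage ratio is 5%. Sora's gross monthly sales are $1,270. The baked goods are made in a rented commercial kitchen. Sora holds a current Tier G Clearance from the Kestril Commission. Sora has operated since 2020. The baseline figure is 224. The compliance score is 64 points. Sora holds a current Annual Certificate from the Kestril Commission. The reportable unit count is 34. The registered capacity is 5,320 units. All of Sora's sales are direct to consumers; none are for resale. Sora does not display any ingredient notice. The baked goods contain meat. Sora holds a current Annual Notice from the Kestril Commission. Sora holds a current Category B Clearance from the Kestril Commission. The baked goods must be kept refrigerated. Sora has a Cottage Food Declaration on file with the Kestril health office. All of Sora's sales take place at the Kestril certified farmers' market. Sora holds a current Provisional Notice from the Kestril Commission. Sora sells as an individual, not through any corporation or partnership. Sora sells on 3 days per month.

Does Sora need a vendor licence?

No — exception (a) applies; Sora is not required to hold a vendor licence.

All of (a)'s requirements are met (the seller is a natural person; gross monthly sales are $1,270, below the $1,480 limit; a current Annual Notice is held). As to paragraphs (f)–(k): (f) is triggered (the compliance score is 64 points, under the 75 points limit), but is displaced by (g): (g) operates — a current Annual Approval is held. (h) would limit (g) — a current Annual Certificate is held — but (i) sets (h) aside: (i) operates against (h): the coverage ratio is 5%, below the 6% limit. (j) is triggered (the baseline figure is 224, less than the 269 limit), but is itself disapplied by (k): (k) operates — the baked goods contain meat. Exception (a) stands.
All of (b)'s requirements are met (a current Category B Clearance is held; the qualifying period is 105 days, less than the 115 days limit). Turning to paragraphs (l)–(m): (l) operates against (b): the reportable unit count is 34, less than the 36 limit. (m), which would lift (l), is inapplicable — there is no Category 2 Waiver in force. (b) is therefore removed.
Exception (c) requires that the seller displays an ingredient notice at the point of sale; but no ingredient notice is displayed, so (c) is unavailable.
Exception (d) fails — the baked goods are made in a commercial kitchen, not a home kitchen.
Exception (e) fails — the baked goods require refrigeration.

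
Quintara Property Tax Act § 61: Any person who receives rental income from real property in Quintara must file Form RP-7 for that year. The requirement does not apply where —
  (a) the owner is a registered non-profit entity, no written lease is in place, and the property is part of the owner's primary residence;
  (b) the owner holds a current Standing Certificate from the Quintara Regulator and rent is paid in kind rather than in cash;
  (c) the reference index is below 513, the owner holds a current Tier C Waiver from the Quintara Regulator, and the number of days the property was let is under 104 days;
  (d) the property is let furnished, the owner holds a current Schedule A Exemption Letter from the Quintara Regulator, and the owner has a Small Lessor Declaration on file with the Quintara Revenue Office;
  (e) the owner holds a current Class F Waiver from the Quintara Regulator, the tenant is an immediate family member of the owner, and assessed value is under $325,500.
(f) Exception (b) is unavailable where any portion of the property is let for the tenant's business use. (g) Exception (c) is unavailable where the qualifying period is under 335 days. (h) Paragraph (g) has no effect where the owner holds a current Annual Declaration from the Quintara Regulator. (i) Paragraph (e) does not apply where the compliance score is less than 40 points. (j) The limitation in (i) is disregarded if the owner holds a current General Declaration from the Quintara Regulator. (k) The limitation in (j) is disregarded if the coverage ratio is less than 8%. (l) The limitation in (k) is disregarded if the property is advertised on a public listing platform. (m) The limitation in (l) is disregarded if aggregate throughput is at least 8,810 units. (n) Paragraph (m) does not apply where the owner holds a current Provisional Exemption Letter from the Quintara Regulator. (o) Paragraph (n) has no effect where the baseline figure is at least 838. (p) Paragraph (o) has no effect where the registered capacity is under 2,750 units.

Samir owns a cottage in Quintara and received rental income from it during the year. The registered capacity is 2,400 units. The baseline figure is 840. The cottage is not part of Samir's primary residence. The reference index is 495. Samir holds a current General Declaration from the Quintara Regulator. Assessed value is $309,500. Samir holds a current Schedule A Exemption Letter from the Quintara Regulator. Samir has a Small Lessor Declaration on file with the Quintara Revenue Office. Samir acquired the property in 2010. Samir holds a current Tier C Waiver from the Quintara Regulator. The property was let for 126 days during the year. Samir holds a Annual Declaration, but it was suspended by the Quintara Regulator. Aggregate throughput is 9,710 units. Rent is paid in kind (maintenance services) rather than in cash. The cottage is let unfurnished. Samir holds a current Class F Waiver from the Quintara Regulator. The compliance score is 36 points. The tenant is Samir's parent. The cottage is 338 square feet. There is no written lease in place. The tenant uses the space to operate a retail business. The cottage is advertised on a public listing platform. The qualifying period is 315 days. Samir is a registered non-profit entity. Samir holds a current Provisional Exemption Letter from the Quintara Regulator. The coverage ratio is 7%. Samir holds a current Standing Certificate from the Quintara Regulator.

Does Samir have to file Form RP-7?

Exception (a) fails — the cottage is not part of the primary residence.
All of (b)'s requirements are met (a current Standing Certificate is held; rent is paid in kind). But: (f) is engaged — the space is let for business use. (b) is therefore removed.
Exception (c) does not apply: the number of days the property was let is 126 days, not under 104 days.
Exception (d) does not apply: the property is let unfurnished.
Exception (e) is satisfied on its face — a current Class F Waiver is held; the tenant is an immediate family member; assessed value is $309,500, under the $325,500 limit. Under paragraphs (i)–(p): (i) would limit (e) — the compliance score is 36 points, less than the 40 points limit — but (j) sets (i) aside: (j) operates against (i): a current General Declaration is held. (k) would limit (j) — the coverage ratio is 7%, less than the 8% limit — but (l) sets (k) aside: (l) operates against (k): the property is publicly advertised. (m) is engaged (aggregate throughput is 9,710 units, meeting the 8,810 units threshold), but yields to (n): (n) operates against (m): a current Provisional Exemption Letter is held. (o) would limit (n) — the baseline figure is 840, meeting the 838 threshold — but (p) sets (o) aside: (p) operates against (o): the registered capacity is 2,400 units, under the 2,750 units limit. Exception (e) stands.

No — exception (e) applies; Samir is not required to file Form RP-7.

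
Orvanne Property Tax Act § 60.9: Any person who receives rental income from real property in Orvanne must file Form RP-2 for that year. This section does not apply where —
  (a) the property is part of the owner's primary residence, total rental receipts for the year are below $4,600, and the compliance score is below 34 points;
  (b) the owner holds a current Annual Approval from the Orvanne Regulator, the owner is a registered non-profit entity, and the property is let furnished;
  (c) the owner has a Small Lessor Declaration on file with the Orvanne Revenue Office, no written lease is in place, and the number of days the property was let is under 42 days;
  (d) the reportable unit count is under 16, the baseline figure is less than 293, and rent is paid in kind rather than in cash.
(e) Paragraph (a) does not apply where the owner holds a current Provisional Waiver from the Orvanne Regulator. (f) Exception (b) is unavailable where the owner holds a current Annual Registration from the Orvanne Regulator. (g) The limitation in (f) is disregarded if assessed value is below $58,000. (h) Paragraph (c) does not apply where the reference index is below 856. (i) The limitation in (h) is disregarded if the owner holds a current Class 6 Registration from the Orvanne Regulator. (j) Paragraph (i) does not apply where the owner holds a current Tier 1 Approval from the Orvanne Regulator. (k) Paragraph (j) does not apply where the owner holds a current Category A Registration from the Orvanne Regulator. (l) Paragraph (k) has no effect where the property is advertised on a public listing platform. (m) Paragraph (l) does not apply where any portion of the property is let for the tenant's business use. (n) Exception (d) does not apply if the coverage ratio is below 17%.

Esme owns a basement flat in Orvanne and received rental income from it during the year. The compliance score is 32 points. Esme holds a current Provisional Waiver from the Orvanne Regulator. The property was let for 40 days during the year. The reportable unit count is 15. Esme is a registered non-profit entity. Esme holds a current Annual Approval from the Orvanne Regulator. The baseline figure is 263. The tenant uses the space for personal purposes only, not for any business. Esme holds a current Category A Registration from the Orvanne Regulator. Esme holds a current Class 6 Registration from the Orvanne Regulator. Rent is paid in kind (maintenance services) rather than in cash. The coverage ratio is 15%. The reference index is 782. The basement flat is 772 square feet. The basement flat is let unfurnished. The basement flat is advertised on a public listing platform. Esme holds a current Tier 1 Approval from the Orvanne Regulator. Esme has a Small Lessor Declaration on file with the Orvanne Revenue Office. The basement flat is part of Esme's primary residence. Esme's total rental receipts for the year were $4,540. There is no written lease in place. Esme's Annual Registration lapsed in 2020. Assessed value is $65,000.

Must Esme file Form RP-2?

Exception (a)'s conditions are all satisfied: the basement flat is part of the primary residence; total rental receipts for the year are $4,540, below the $4,600 limit; the compliance score is 32 points, below the 34 points limit. Turning to paragraph (e): (e) operates — a current Provisional Waiver is held. Exception (a) does not apply.
Exception (b) requires that the property is let furnished; but the property is let unfurnished, so (b) is unavailable.
Exception (c) is satisfied on its face — a Small Lessor Declaration is on file; there is no written lease; the number of days the property was let is 40 days, under the 42 days limit. But applying paragraphs (h)–(m): (h) operates — the reference index is 782, below the 856 limit. (i) would limit (h) — a current Class 6 Registration is held — but (j) sets (i) aside: (j) operates against (i): a current Tier 1 Approval is held. (k) is engaged (a current Category A Registration is held), but is overridden by (l): (l) is engaged — the property is publicly advertised. (m), which would lift (l), is not triggered — the space is used for personal purposes only. So (c) is unavailable.
Exception (d) is satisfied on its face — the reportable unit count is 15, under the 16 limit; the baseline figure is 263, less than the 293 limit; rent is paid in kind. But applying paragraph (n): (n) operates — the coverage ratio is 15%, below the 17% limit. (d) is therefore removed.
None of the exceptions is available; § 60.9 applies in full.

Yes — Esme must file Form RP-2.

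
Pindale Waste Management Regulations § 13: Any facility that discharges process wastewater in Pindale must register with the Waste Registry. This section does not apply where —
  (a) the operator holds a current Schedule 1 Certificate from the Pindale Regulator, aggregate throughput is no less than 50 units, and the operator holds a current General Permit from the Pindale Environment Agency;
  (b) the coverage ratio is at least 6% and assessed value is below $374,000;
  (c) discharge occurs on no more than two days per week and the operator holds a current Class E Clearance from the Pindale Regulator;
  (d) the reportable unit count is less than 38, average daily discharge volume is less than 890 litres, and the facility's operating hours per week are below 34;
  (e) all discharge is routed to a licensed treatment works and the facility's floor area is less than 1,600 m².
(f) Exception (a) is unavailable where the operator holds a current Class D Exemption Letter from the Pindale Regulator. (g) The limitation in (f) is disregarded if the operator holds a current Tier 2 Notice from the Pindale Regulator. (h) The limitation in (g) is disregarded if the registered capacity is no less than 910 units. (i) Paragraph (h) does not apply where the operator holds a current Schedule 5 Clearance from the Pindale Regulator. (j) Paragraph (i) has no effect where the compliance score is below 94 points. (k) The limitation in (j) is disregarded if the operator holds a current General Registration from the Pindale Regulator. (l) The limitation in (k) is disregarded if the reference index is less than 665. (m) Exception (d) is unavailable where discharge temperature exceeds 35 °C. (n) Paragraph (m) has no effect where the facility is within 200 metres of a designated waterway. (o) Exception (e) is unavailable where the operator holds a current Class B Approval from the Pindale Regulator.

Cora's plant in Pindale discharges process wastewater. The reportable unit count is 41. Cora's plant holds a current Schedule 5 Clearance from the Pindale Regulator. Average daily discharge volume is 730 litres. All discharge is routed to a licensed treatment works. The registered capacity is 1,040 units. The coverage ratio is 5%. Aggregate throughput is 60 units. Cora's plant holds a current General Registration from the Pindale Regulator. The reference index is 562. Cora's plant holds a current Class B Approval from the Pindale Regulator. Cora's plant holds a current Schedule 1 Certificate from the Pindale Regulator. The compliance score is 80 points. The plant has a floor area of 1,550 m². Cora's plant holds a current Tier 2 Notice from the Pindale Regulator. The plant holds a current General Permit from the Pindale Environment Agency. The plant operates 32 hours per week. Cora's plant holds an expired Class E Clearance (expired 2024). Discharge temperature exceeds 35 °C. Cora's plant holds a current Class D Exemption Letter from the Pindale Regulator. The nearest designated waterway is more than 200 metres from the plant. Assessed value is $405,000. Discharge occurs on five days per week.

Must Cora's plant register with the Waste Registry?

Yes — Cora's plant must register with the Waste Registry.

Exception (a): a current Schedule 1 Certificate is held; aggregate throughput is 60 units, meeting the 50 units threshold; a current General Permit is held — every condition holds. But applying paragraphs (f)–(l): (f) is triggered — a current Class D Exemption Letter is held. (g) would limit (f) — a current Tier 2 Notice is held — but (h) sets (g) aside: (h) operates against (g): the registered capacity is 1,040 units, meeting the 910 units threshold. (i) operates (a current Schedule 5 Clearance is held), but yields to (j): (j) operates against (i): the compliance score is 80 points, below the 94 points limit. (k) would limit (j) — a current General Registration is held — but (l) sets (k) aside: (l) applies — the reference index is 562, less than the 665 limit. Exception (a) does not apply.
Exception (b) does not apply: the coverage ratio is 5%, short of 6%.
Exception (c) fails — discharge occurs on five days per week.
Exception (d) requires that the reportable unit count is less than 38; but the reportable unit count is 41, not less than 38, so (d) is unavailable.
Exception (e) is satisfied on its face — discharge is routed to a licensed treatment works; the facility's floor area is 1,550 m², less than the 1,600 m² limit. But applying paragraph (o): (o) applies — a current Class B Approval is held. Exception (e) does not apply.
No exception is made out. Cora's plant falls within the general rule.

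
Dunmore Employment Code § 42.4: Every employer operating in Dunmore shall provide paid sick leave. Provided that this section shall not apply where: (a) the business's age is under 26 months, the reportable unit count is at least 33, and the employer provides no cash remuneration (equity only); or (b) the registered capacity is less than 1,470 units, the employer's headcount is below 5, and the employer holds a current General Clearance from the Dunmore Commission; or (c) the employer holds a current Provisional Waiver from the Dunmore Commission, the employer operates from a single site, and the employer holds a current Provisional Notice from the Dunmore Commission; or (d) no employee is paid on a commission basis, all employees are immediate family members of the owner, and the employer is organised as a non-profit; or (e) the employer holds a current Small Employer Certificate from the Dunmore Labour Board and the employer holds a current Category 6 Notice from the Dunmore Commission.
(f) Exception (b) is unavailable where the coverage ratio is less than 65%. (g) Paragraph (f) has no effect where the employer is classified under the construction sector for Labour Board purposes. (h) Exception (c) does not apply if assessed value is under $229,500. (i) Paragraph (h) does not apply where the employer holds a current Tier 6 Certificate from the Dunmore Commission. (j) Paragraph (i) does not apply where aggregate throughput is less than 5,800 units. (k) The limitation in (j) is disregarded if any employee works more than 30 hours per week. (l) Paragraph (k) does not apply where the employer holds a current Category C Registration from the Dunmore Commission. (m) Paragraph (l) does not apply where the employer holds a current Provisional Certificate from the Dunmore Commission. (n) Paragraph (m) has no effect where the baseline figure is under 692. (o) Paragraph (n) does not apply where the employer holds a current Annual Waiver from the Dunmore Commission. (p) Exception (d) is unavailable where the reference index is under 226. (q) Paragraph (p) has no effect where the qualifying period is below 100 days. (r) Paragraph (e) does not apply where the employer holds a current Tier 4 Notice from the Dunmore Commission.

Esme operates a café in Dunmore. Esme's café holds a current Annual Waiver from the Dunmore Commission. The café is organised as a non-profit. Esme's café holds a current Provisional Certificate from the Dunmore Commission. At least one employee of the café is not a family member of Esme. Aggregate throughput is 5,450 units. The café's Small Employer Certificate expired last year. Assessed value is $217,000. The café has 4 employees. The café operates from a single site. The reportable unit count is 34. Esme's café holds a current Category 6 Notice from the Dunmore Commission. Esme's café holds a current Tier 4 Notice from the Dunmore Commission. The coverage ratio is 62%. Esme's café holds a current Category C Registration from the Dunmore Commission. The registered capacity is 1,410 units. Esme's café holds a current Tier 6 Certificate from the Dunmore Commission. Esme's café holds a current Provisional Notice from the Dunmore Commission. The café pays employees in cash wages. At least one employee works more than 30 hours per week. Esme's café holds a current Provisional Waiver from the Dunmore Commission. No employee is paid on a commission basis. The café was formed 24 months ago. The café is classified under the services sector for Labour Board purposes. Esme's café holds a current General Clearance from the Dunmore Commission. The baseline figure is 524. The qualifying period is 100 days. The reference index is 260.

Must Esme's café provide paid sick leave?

Exception (a) does not apply: employees are paid cash wages.
Exception (b)'s conditions are all satisfied: the registered capacity is 1,410 units, less than the 1,470 units limit; the employer's headcount is 4, below the 5 limit; a current General Clearance is held. But applying paragraphs (f)–(g): (f) operates against (b): the coverage ratio is 62%, less than the 65% limit. (g), which would lift (f), does not operate here — the café is classified under the services sector. So (b) is unavailable.
All of (c)'s requirements are met (a current Provisional Waiver is held; the employer operates from a single site; a current Provisional Notice is held). Considering the limiting provisions: (h) would limit (c) — assessed value is $217,000, under the $229,500 limit — but (i) sets (h) aside: (i) is engaged — a current Tier 6 Certificate is held. (j) would limit (i) — aggregate throughput is 5,450 units, less than the 5,800 units limit — but (k) sets (j) aside: (k) operates — at least one employee exceeds 30 hours/week. (l) is triggered (a current Category C Registration is held), but is displaced by (m): (m) operates against (l): a current Provisional Certificate is held. (n) would limit (m) — the baseline figure is 524, under the 692 limit — but (o) sets (n) aside: (o) is engaged — a current Annual Waiver is held. Exception (c) stands.
Exception (d) does not apply: at least one employee is not a family member.
Exception (e) fails — the Small Employer Certificate has expired.

No — exception (c) applies; Esme's café is not required to provide paid sick leave.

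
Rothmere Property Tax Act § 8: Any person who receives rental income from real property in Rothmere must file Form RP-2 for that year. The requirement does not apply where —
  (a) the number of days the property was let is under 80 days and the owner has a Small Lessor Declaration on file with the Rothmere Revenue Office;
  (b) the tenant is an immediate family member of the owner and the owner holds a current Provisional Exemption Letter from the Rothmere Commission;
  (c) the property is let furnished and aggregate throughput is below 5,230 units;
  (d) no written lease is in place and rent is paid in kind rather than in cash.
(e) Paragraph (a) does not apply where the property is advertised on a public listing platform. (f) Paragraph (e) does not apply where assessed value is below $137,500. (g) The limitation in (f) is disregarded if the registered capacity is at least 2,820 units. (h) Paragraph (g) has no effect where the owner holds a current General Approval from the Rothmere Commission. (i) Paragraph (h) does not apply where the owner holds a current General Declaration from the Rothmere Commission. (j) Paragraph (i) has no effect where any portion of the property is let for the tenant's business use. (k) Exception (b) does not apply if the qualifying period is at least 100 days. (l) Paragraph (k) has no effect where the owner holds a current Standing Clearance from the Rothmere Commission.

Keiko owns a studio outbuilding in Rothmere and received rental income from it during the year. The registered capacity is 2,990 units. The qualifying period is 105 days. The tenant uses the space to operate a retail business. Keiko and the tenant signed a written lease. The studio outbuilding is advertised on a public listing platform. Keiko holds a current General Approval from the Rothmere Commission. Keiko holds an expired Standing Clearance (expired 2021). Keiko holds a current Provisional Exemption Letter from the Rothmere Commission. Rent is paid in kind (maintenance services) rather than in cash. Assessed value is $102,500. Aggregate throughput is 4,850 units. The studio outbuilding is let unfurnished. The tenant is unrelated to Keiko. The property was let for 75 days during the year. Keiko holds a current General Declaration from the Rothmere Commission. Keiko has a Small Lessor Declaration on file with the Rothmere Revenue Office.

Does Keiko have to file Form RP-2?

Exception (a)'s conditions are all satisfied: the number of days the property was let is 75 days, under the 80 days limit; a Small Lessor Declaration is on file. As to paragraphs (e)–(j): (e) is engaged (the property is publicly advertised), but is itself disapplied by (f): (f) operates against (e): assessed value is $102,500, below the $137,500 limit. (g) would limit (f) — the registered capacity is 2,990 units, meeting the 2,820 units threshold — but (h) sets (g) aside: (h) operates against (g): a current General Approval is held. (i) is triggered (a current General Declaration is held), but is displaced by (j): (j) operates against (i): the space is let for business use. So (a) applies.
Exception (b) does not apply: the tenant is unrelated to the owner.
Exception (c) fails — the property is let unfurnished.
Exception (d) fails — a written lease is in place.

No — exception (a) applies; Keiko is not required to file Form RP-2.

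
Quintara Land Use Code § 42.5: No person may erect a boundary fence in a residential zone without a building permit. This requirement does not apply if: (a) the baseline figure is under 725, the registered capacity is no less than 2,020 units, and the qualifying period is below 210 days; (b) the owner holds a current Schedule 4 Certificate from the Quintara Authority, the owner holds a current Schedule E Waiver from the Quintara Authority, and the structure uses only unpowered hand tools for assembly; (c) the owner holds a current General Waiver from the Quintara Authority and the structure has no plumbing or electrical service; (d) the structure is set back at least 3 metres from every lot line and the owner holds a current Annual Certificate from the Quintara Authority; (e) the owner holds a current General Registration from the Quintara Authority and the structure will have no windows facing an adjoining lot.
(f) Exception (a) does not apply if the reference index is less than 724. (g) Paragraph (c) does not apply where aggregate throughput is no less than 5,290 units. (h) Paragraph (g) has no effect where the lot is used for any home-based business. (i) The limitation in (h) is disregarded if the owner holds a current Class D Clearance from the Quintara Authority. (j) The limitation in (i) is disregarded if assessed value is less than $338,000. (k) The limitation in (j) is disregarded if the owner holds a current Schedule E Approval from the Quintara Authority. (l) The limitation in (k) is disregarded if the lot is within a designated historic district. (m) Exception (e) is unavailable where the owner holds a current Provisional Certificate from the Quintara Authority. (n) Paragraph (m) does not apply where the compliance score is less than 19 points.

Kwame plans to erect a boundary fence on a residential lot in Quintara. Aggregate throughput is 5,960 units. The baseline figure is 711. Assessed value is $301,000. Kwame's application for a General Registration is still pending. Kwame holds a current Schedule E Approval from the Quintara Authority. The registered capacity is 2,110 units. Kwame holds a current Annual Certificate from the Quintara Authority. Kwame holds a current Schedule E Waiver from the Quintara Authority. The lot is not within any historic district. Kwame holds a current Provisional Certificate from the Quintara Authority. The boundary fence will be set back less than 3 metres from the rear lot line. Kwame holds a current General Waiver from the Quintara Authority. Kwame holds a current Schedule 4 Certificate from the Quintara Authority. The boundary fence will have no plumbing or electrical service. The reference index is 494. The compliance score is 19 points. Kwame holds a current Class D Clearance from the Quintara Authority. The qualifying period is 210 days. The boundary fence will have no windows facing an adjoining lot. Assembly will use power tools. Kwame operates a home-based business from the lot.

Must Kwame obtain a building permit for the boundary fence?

Exception (a) fails — the qualifying period is 210 days, not below 210 days.
Exception (b) fails — assembly uses power tools.
Exception (c) is satisfied on its face — a current General Waiver is held; there is no plumbing or electrical service. But applying paragraphs (g)–(l): (g) operates against (c): aggregate throughput is 5,960 units, meeting the 5,290 units threshold. (h) would limit (g) — a home-based business operates on the lot — but (i) sets (h) aside: (i) applies — a current Class D Clearance is held. (j) would limit (i) — assessed value is $301,000, less than the $338,000 limit — but (k) sets (j) aside: (k) operates — a current Schedule E Approval is held. (l) does not operate here (the lot is not in a historic district), so (k) stands. So (c) is unavailable.
Exception (d) does not apply: the rear setback is under 3 m.
Exception (e) does not apply: the General Registration is not current.
No exception displaces § 42.5.

Yes — Kwame must obtain a building permit.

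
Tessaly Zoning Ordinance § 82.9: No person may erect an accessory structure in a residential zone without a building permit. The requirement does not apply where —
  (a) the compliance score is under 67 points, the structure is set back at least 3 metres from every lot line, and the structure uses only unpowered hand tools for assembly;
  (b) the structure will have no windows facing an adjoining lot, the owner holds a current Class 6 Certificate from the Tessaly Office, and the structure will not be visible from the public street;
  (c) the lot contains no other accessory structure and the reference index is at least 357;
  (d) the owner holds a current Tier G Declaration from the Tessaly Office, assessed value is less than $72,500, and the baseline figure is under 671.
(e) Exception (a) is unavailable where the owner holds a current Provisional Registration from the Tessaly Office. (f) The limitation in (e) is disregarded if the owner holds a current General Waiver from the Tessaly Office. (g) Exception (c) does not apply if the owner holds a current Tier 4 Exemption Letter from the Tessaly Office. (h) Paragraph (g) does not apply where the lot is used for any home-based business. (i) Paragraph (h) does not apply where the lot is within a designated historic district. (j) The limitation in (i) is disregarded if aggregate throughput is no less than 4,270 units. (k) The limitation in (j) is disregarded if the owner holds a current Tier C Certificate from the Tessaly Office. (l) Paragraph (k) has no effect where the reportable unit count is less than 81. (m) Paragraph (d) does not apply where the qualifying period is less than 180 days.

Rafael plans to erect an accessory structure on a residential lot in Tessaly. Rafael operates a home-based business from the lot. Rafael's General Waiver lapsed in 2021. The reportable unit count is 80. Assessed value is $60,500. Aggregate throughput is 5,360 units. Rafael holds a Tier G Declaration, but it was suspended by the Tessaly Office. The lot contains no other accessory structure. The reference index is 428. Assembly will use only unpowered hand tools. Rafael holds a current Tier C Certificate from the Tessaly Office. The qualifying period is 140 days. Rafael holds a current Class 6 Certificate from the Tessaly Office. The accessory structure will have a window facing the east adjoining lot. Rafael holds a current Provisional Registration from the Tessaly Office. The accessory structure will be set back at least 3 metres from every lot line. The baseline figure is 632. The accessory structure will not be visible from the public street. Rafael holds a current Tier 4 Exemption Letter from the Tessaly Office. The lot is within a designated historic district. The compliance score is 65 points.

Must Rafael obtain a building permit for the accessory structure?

No — exception (c) applies; Rafael does not need a building permit.

Exception (a)'s conditions are all satisfied: the compliance score is 65 points, under the 67 points limit; the setback is at least 3 m on every side; assembly uses only hand tools. But applying paragraphs (e)–(f): (e) is engaged — a current Provisional Registration is held. (f) is inapplicable (the General Waiver is not current), so (e) stands. (a) is therefore removed.
Exception (b) does not apply: a window faces an adjoining lot.
All of (c)'s requirements are met (the lot has no other accessory structure; the reference index is 428, meeting the 357 threshold). Under paragraphs (g)–(l): (g) is triggered (a current Tier 4 Exemption Letter is held), but is overridden by (h): (h) operates against (g): a home-based business operates on the lot. (i) is triggered (the lot is in a historic district), but is overridden by (j): (j) is triggered — aggregate throughput is 5,360 units, meeting the 4,270 units threshold. (k) would limit (j) — a current Tier C Certificate is held — but (l) sets (k) aside: (l) applies — the reportable unit count is 80, less than the 81 limit. (c) remains available.
Exception (d) requires that the owner holds a current Tier G Declaration from the Tessaly Office; but no current Tier G Declaration is held, so (d) is unavailable.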